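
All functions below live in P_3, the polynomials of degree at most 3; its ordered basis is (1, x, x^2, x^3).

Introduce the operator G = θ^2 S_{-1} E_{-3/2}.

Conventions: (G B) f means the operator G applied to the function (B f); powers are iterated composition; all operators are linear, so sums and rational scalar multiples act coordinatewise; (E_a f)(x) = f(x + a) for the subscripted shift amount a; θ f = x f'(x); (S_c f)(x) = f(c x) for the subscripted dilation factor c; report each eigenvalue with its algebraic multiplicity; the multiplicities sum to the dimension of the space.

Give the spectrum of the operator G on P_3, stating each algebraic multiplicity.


image of 1: 0
image of x: -x
image of x^2: 4x^2 + 3x
image of x^3: -9x^3 - 18x^2 - (27/4)x
the matrix is upper triangular; its diagonal is (0, -1, 4, -9)
for a triangular matrix the eigenvalues are the diagonal entries, with algebraic multiplicity their repetition count

λ = -9 (multiplicity 1), λ = -1 (multiplicity 1), λ = 0 (multiplicity 1), λ = 4 (multiplicity 1)


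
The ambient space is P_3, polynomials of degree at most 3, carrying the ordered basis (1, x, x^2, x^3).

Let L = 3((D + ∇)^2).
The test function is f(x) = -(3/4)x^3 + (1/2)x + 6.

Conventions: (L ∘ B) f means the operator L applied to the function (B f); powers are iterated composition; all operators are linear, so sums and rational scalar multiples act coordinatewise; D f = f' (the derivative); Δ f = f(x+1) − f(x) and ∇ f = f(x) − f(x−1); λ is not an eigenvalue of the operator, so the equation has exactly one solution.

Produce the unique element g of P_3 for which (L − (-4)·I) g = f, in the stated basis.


the image equals g(x) = -(3/16)x^3 + (7/2)x - 3/16

write g with unknown coordinates in the stated basis and equate coefficients in (L − (-4)·I) g = f
solving from the highest basis element down gives g = -(3/16)x^3 + (7/2)x - 3/16
check: L g = -(27/2)x + 27/4
so L g − (-4)·g = -(3/4)x^3 + (1/2)x + 6 = f ✓


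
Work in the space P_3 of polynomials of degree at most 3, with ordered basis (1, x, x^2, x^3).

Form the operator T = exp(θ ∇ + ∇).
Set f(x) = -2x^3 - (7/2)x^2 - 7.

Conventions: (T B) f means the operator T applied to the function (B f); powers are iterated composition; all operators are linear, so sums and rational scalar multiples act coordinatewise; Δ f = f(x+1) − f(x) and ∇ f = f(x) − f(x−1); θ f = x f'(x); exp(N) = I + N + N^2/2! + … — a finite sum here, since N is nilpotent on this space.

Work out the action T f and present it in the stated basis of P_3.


order-1 term: -18x^2 - 2x + 3/2
order-2 term: -36x + 8
order-3 term: -12
the series for exp(θ ∇ + ∇) f terminates at order 3
exp(θ ∇ + ∇) f = -2x^3 - (43/2)x^2 - 38x - 19/2

the image equals g(x) = -2x^3 - (43/2)x^2 - 38x - 19/2


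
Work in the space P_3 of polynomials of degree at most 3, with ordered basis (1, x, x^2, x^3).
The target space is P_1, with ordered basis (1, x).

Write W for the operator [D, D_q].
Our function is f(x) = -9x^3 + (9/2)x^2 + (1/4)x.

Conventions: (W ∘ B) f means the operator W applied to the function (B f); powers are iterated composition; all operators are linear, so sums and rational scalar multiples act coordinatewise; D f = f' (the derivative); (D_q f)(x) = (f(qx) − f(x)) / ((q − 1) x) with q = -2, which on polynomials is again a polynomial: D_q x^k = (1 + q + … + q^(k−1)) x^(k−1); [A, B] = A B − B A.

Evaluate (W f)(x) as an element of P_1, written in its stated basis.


D_q f = -27x^2 - (9/2)x + 1/4
D D_q f = -54x - 9/2
D f = -27x^2 + 9x + 1/4
D_q D f = 27x + 9
[D, D_q] f = -81x - 27/2

the result is g(x) = -81x - 27/2


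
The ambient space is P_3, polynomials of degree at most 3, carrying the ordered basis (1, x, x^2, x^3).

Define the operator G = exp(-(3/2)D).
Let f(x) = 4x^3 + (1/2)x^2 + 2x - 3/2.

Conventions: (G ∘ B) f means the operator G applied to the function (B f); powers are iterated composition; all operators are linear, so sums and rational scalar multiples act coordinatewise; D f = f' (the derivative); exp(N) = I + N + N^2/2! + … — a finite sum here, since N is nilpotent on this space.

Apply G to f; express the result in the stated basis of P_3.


g(x) = 4x^3 - (35/2)x^2 + (55/2)x - 135/8

order-1 term: -18x^2 - (3/2)x - 3
order-2 term: 27x + 9/8
order-3 term: -27/2
the series for exp(-(3/2)D) f terminates at order 3
exp(-(3/2)D) f = 4x^3 - (35/2)x^2 + (55/2)x - 135/8


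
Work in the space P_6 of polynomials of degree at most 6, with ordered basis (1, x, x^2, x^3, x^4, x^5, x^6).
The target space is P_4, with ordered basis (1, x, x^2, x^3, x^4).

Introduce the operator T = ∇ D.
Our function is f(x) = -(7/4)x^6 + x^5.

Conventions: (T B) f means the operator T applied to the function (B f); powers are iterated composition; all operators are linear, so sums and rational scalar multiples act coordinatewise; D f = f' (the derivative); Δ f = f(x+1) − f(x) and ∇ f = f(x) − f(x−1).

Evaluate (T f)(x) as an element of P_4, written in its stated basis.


D f = -(21/2)x^5 + 5x^4
∇ D f = -(105/2)x^4 + 125x^3 - 135x^2 + (145/2)x - 31/2

the result is g(x) = -(105/2)x^4 + 125x^3 - 135x^2 + (145/2)x - 31/2


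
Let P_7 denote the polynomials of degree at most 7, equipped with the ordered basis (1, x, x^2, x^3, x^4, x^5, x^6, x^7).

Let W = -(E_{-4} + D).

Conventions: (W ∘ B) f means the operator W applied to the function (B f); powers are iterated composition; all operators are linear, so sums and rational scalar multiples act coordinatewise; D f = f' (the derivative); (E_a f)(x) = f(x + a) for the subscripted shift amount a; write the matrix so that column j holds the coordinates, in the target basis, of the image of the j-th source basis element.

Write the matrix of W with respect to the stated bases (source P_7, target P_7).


image of 1: -1
image of x: -x + 3
image of x^2: -x^2 + 6x - 16
image of x^3: -x^3 + 9x^2 - 48x + 64
image of x^4: -x^4 + 12x^3 - 96x^2 + 256x - 256
image of x^5: -x^5 + 15x^4 - 160x^3 + 640x^2 - 1280x + 1024
image of x^6: -x^6 + 18x^5 - 240x^4 + 1280x^3 - 3840x^2 + 6144x - 4096
image of x^7: -x^7 + 21x^6 - 336x^5 + 2240x^4 - 8960x^3 + 21504x^2 - 28672x + 16384
each image's coordinates form column j of the matrix

the matrix is [[-1, 3, -16, 64, -256, 1024, -4096, 16384]; [0, -1, 6, -48, 256, -1280, 6144, -28672]; [0, 0, -1, 9, -96, 640, -3840, 21504]; [0, 0, 0, -1, 12, -160, 1280, -8960]; [0, 0, 0, 0, -1, 15, -240, 2240]; [0, 0, 0, 0, 0, -1, 18, -336]; [0, 0, 0, 0, 0, 0, -1, 21]; [0, 0, 0, 0, 0, 0, 0, -1]] (rows listed top to bottom)


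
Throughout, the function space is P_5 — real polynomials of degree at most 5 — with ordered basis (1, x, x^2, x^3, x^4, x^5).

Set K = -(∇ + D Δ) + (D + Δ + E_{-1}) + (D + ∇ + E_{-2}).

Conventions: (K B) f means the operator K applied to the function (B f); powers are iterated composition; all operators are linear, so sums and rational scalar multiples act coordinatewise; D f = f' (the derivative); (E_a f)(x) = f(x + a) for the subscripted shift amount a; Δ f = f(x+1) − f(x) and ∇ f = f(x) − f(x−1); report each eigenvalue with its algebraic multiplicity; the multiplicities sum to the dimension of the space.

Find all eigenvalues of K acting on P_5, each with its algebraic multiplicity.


λ = 2 (multiplicity 6)

image of 1: 2
image of x: 2x
image of x^2: 2x^2 + 4
image of x^3: 2x^3 + 12x - 11
image of x^4: 2x^4 + 24x^2 - 44x + 14
image of x^5: 2x^5 + 40x^3 - 110x^2 + 70x - 37
the matrix is upper triangular; its diagonal is (2, 2, 2, 2, 2, 2)
for a triangular matrix the eigenvalues are the diagonal entries, with algebraic multiplicity their repetition count


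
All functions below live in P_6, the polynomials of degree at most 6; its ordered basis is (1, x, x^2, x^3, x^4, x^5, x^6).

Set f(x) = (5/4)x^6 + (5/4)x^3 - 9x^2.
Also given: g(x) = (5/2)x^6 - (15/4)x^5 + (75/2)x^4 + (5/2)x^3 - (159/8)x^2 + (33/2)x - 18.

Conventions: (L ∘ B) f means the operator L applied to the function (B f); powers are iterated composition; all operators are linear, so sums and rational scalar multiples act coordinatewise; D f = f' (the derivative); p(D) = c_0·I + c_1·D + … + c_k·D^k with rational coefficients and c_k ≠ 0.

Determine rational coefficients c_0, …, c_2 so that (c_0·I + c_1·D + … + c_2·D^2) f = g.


p(D) = 2·I − (1/2)·D + D^2, i.e. c_0 = 2, c_1 = -1/2, c_2 = 1

D^0 f = (5/4)x^6 + (5/4)x^3 - 9x^2
D^1 f = (15/2)x^5 + (15/4)x^2 - 18x
D^2 f = (75/2)x^4 + (15/2)x - 18
matching coefficients of g against c_0 f + c_1 Df + … from the top degree down determines the c_i
solution: c_0 = 2, c_1 = -1/2, c_2 = 1


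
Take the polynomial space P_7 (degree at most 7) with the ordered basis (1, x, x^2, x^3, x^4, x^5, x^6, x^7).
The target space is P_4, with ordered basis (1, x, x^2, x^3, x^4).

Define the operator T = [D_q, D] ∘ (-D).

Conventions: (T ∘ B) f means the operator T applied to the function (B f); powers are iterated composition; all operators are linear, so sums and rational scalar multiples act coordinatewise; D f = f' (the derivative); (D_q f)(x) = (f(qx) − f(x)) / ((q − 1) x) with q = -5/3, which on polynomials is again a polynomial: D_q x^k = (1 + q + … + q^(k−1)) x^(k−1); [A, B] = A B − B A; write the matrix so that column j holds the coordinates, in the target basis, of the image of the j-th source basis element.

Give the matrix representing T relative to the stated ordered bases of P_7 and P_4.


the matrix is [[0, 0, 0, -8, 0, 0, 0, 0]; [0, 0, 0, 0, 224/9, 0, 0, 0]; [0, 0, 0, 0, 0, -80, 0, 0]; [0, 0, 0, 0, 0, 0, 5408/27, 0]; [0, 0, 0, 0, 0, 0, 0, -118216/243]] (rows listed top to bottom)

image of 1: 0
image of x: 0
image of x^2: 0
image of x^3: -8
image of x^4: (224/9)x
image of x^5: -80x^2
image of x^6: (5408/27)x^3
image of x^7: -(118216/243)x^4
each image's coordinates form column j of the matrix


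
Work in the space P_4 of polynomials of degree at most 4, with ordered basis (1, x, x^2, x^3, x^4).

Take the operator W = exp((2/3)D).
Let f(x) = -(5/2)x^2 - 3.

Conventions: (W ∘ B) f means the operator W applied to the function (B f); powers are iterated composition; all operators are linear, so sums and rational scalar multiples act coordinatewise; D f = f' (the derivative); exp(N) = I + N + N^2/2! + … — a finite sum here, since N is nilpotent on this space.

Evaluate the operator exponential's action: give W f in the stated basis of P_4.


the image equals g(x) = -(5/2)x^2 - (10/3)x - 37/9

order-1 term: -(10/3)x
order-2 term: -10/9
the series for exp((2/3)D) f terminates at order 2
exp((2/3)D) f = -(5/2)x^2 - (10/3)x - 37/9


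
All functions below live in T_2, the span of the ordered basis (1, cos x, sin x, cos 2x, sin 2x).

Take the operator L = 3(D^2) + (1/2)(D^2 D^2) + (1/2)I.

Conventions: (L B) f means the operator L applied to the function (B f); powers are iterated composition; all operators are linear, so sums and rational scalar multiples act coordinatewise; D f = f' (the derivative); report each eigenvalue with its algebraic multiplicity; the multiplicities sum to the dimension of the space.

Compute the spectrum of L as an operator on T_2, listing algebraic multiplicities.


image of 1: 1/2
image of cos x: -2cos x
image of sin x: -2sin x
image of cos 2x: -(7/2)cos 2x
image of sin 2x: -(7/2)sin 2x
the matrix is diagonal; its diagonal is (1/2, -2, -2, -7/2, -7/2)
for a triangular matrix the eigenvalues are the diagonal entries, with algebraic multiplicity their repetition count

λ = -7/2 (multiplicity 2), λ = -2 (multiplicity 2), λ = 1/2 (multiplicity 1)


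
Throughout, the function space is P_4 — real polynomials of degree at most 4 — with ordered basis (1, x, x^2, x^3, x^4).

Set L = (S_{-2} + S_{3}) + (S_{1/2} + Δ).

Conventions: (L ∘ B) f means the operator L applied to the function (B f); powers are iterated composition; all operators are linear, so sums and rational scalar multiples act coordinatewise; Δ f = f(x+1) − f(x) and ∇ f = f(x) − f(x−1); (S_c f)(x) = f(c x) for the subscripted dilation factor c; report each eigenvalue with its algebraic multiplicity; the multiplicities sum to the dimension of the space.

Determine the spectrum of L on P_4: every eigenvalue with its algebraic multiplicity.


λ = 3/2 (multiplicity 1), λ = 3 (multiplicity 1), λ = 53/4 (multiplicity 1), λ = 153/8 (multiplicity 1), λ = 1553/16 (multiplicity 1)

image of 1: 3
image of x: (3/2)x + 1
image of x^2: (53/4)x^2 + 2x + 1
image of x^3: (153/8)x^3 + 3x^2 + 3x + 1
image of x^4: (1553/16)x^4 + 4x^3 + 6x^2 + 4x + 1
the matrix is upper triangular; its diagonal is (3, 3/2, 53/4, 153/8, 1553/16)
for a triangular matrix the eigenvalues are the diagonal entries, with algebraic multiplicity their repetition count


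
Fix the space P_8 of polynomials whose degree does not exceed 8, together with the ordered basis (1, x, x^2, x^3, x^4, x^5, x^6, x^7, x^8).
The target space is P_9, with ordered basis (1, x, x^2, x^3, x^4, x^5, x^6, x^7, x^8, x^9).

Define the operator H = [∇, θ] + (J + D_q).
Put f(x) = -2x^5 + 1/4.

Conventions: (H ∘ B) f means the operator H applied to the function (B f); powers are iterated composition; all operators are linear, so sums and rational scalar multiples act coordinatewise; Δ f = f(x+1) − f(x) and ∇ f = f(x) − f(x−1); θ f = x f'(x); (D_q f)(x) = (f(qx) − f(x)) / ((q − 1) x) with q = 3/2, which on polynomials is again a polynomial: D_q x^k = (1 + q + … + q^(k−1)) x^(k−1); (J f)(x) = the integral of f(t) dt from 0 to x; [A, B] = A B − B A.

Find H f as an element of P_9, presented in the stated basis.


the image equals g(x) = -(1/3)x^6 - (291/8)x^4 + 40x^3 - 60x^2 + (161/4)x - 10

θ f = -10x^5
∇ θ f = -50x^4 + 100x^3 - 100x^2 + 50x - 10
∇ f = -10x^4 + 20x^3 - 20x^2 + 10x - 2
θ ∇ f = -40x^4 + 60x^3 - 40x^2 + 10x
[∇, θ] f = -10x^4 + 40x^3 - 60x^2 + 40x - 10
J f = -(1/3)x^6 + (1/4)x
D_q f = -(211/8)x^4
(J + D_q) f = -(1/3)x^6 - (211/8)x^4 + (1/4)x
([∇, θ] + (J + D_q)) f = -(1/3)x^6 - (291/8)x^4 + 40x^3 - 60x^2 + (161/4)x - 10


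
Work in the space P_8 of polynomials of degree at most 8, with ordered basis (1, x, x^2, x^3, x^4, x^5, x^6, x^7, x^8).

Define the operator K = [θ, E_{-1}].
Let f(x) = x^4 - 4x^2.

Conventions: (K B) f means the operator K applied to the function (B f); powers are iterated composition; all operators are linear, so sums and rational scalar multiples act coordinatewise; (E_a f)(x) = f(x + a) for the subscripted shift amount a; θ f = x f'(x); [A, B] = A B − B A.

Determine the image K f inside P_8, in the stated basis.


g(x) = 4x^3 - 12x^2 + 4x + 4

E_{-1} f = x^4 - 4x^3 + 2x^2 + 4x - 3
θ E_{-1} f = 4x^4 - 12x^3 + 4x^2 + 4x
θ f = 4x^4 - 8x^2
E_{-1} θ f = 4x^4 - 16x^3 + 16x^2 - 4
[θ, E_{-1}] f = 4x^3 - 12x^2 + 4x + 4


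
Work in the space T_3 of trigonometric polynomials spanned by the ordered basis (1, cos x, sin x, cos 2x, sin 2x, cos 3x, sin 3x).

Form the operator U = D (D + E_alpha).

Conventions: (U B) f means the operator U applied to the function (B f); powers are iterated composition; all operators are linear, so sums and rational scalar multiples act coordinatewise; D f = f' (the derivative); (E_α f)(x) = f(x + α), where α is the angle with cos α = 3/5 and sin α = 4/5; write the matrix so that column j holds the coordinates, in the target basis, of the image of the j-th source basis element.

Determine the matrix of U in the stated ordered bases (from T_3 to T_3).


the matrix is [[0, 0, 0, 0, 0, 0, 0]; [0, -9/5, 3/5, 0, 0, 0, 0]; [0, -3/5, -9/5, 0, 0, 0, 0]; [0, 0, 0, -148/25, -14/25, 0, 0]; [0, 0, 0, 14/25, -148/25, 0, 0]; [0, 0, 0, 0, 0, -1257/125, -351/125]; [0, 0, 0, 0, 0, 351/125, -1257/125]] (rows listed top to bottom)

image of 1: 0
image of cos x: -(9/5)cos x - (3/5)sin x
image of sin x: (3/5)cos x - (9/5)sin x
image of cos 2x: -(148/25)cos 2x + (14/25)sin 2x
image of sin 2x: -(14/25)cos 2x - (148/25)sin 2x
image of cos 3x: -(1257/125)cos 3x + (351/125)sin 3x
image of sin 3x: -(351/125)cos 3x - (1257/125)sin 3x
each image's coordinates form column j of the matrix


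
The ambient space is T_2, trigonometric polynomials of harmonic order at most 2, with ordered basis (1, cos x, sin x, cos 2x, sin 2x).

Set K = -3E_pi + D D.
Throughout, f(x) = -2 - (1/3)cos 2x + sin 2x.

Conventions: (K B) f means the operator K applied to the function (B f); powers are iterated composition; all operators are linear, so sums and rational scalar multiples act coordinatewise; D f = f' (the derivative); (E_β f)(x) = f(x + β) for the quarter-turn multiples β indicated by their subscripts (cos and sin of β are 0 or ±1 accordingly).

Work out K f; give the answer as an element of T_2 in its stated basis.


E_pi f = -2 - (1/3)cos 2x + sin 2x
(-3E_pi) f = 6 + cos 2x - 3sin 2x
D f = 2cos 2x + (2/3)sin 2x
D D f = (4/3)cos 2x - 4sin 2x
(-3E_pi + D D) f = 6 + (7/3)cos 2x - 7sin 2x

the result is g(x) = 6 + (7/3)cos 2x - 7sin 2x


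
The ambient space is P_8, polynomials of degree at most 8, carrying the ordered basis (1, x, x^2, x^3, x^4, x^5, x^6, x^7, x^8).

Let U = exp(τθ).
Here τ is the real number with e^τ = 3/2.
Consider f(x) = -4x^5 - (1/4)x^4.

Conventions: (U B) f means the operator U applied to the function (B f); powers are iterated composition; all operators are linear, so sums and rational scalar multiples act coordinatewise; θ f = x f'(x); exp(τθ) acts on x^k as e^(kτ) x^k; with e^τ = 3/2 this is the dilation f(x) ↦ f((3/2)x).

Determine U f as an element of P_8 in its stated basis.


exp(τθ) x^k = e^(kτ) x^k; with e^τ = 3/2 this sends x^k to (3/2)^k x^k
x^4 ↦ 81/16 x^4
x^5 ↦ 243/32 x^5
applying this coordinatewise to f: exp(τθ) f = -(243/8)x^5 - (81/64)x^4

g(x) = -(243/8)x^5 - (81/64)x^4


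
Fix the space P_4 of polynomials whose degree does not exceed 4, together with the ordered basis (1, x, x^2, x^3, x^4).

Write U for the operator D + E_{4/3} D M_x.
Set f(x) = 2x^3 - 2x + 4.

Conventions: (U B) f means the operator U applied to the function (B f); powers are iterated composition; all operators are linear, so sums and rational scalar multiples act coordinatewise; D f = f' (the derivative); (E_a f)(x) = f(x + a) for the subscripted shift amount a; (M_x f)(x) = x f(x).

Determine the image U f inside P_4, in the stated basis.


g(x) = 8x^3 + 38x^2 + (116/3)x + 422/27

D f = 6x^2 - 2
M_x f = 2x^4 - 2x^2 + 4x
D M_x f = 8x^3 - 4x + 4
E_{4/3} D M_x f = 8x^3 + 32x^2 + (116/3)x + 476/27
(D + E_{4/3} D M_x) f = 8x^3 + 38x^2 + (116/3)x + 422/27


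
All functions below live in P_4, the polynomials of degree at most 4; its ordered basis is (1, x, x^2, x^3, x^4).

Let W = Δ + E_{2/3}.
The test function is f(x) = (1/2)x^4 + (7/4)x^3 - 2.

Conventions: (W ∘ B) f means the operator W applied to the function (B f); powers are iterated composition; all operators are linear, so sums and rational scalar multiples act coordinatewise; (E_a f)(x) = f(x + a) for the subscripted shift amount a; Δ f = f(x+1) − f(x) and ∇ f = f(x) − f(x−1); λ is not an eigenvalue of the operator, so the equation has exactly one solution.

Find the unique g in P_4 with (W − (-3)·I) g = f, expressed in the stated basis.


the image equals g(x) = (1/8)x^4 + (11/48)x^3 - (107/192)x^2 + (187/3456)x - 17957/41472

write g with unknown coordinates in the stated basis and equate coefficients in (W − (-3)·I) g = f
solving from the highest basis element down gives g = (1/8)x^4 + (11/48)x^3 - (107/192)x^2 + (187/3456)x - 17957/41472
check: W g = (1/8)x^4 + (17/16)x^3 + (107/64)x^2 - (187/1152)x - 9691/13824
so W g − (-3)·g = (1/2)x^4 + (7/4)x^3 - 2 = f ✓


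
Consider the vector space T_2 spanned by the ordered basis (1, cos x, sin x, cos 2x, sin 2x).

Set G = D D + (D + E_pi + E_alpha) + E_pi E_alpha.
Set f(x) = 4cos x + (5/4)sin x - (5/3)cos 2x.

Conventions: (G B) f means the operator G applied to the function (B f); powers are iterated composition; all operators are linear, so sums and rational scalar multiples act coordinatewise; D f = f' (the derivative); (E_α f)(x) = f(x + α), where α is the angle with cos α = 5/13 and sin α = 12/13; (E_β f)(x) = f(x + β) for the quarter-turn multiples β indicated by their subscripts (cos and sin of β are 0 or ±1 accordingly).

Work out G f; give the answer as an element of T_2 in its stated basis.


D f = (5/4)cos x - 4sin x + (10/3)sin 2x
D D f = -4cos x - (5/4)sin x + (20/3)cos 2x
D f = (5/4)cos x - 4sin x + (10/3)sin 2x
E_pi f = -4cos x - (5/4)sin x - (5/3)cos 2x
E_alpha f = (35/13)cos x - (167/52)sin x + (595/507)cos 2x + (200/169)sin 2x
(D + E_pi + E_alpha) f = -(3/52)cos x - (110/13)sin x - (250/507)cos 2x + (2290/507)sin 2x
E_alpha f = (35/13)cos x - (167/52)sin x + (595/507)cos 2x + (200/169)sin 2x
E_pi E_alpha f = -(35/13)cos x + (167/52)sin x + (595/507)cos 2x + (200/169)sin 2x
(D D + (D + E_pi + E_alpha) + E_pi E_alpha) f = -(27/4)cos x - (13/2)sin x + (3725/507)cos 2x + (2890/507)sin 2x

the result is g(x) = -(27/4)cos x - (13/2)sin x + (3725/507)cos 2x + (2890/507)sin 2x


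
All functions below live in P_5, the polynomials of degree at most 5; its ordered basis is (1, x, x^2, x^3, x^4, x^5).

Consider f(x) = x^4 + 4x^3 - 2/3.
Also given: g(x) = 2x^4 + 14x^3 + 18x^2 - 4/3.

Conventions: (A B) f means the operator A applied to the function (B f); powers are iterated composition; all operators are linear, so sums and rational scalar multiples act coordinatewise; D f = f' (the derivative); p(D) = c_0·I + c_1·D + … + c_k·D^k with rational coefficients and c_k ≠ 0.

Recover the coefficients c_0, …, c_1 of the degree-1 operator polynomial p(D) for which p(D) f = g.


p(D) = 2·I + (3/2)·D, i.e. c_0 = 2, c_1 = 3/2

D^0 f = x^4 + 4x^3 - 2/3
D^1 f = 4x^3 + 12x^2
matching coefficients of g against c_0 f + c_1 Df + … from the top degree down determines the c_i
solution: c_0 = 2, c_1 = 3/2


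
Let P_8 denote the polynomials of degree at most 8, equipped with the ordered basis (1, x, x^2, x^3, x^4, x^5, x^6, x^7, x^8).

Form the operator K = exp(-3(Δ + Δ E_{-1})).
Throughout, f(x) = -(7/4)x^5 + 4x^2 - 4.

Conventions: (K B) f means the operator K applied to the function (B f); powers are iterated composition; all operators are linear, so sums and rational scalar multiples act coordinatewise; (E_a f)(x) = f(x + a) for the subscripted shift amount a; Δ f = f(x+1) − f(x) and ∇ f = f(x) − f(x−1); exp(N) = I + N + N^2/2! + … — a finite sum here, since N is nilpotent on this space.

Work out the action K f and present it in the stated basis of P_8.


order-1 term: (105/2)x^4 + 105x^2 - 48x + 21/2
order-2 term: -630x^3 - 1260x + 144
order-3 term: 3780x^2 + 3780
order-4 term: -11340x
order-5 term: 13608
the series for exp(-3(Δ + Δ E_{-1})) f terminates at order 5
exp(-3(Δ + Δ E_{-1})) f = -(7/4)x^5 + (105/2)x^4 - 630x^3 + 3889x^2 - 12648x + 35077/2

the image equals g(x) = -(7/4)x^5 + (105/2)x^4 - 630x^3 + 3889x^2 - 12648x + 35077/2


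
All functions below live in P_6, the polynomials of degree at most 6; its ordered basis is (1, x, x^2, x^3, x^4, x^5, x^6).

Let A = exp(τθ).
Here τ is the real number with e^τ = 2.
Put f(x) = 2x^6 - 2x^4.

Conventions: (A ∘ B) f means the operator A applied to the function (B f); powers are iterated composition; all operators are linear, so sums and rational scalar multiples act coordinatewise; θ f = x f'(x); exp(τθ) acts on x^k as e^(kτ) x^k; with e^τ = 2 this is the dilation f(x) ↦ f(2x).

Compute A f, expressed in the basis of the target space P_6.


the image equals g(x) = 128x^6 - 32x^4

exp(τθ) x^k = e^(kτ) x^k; with e^τ = 2 this sends x^k to 2^k x^k
x^4 ↦ 16 x^4
x^6 ↦ 64 x^6
applying this coordinatewise to f: exp(τθ) f = 128x^6 - 32x^4


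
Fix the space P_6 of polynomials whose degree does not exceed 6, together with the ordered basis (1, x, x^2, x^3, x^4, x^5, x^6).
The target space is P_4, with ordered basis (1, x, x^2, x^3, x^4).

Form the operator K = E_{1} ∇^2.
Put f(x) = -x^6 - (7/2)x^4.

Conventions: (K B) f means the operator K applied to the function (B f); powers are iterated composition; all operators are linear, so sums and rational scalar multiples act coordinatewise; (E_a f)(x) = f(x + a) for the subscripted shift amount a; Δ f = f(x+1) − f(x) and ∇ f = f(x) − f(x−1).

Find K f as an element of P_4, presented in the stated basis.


the image equals g(x) = -30x^4 - 72x^2 - 9

∇ f = -6x^5 + 15x^4 - 34x^3 + 36x^2 - 20x + 9/2
∇ ∇ f = -30x^4 + 120x^3 - 252x^2 + 264x - 111
E_{1} ∇^2 f = -30x^4 - 72x^2 - 9


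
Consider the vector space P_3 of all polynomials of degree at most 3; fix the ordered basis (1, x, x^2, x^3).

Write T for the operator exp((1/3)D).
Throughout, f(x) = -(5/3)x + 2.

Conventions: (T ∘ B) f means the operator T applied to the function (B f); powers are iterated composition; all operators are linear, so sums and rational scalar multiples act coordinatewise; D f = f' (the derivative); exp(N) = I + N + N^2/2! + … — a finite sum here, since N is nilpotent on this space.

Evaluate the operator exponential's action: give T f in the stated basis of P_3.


the image equals g(x) = -(5/3)x + 13/9

order-1 term: -5/9
the series for exp((1/3)D) f terminates at order 1
exp((1/3)D) f = -(5/3)x + 13/9


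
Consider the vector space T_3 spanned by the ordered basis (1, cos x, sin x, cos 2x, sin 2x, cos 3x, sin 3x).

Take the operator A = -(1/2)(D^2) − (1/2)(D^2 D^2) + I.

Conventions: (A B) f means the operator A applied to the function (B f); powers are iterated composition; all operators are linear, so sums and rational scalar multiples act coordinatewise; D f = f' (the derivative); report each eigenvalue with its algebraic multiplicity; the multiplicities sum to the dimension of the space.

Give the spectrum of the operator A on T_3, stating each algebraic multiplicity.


λ = -35 (multiplicity 2), λ = -5 (multiplicity 2), λ = 1 (multiplicity 3)

image of 1: 1
image of cos x: cos x
image of sin x: sin x
image of cos 2x: -5cos 2x
image of sin 2x: -5sin 2x
image of cos 3x: -35cos 3x
image of sin 3x: -35sin 3x
the matrix is diagonal; its diagonal is (1, 1, 1, -5, -5, -35, -35)
for a triangular matrix the eigenvalues are the diagonal entries, with algebraic multiplicity their repetition count


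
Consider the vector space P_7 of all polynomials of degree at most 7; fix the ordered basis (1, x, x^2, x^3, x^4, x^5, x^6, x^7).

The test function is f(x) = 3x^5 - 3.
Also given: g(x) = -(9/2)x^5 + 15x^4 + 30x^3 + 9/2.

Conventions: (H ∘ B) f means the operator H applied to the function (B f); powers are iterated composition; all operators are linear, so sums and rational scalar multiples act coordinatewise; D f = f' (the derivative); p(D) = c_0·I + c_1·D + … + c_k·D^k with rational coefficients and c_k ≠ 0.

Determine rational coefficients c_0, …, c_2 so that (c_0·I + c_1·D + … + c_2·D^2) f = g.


p(D) = -(3/2)·I + D + (1/2)·D^2, i.e. c_0 = -3/2, c_1 = 1, c_2 = 1/2

D^0 f = 3x^5 - 3
D^1 f = 15x^4
D^2 f = 60x^3
matching coefficients of g against c_0 f + c_1 Df + … from the top degree down determines the c_i
solution: c_0 = -3/2, c_1 = 1, c_2 = 1/2


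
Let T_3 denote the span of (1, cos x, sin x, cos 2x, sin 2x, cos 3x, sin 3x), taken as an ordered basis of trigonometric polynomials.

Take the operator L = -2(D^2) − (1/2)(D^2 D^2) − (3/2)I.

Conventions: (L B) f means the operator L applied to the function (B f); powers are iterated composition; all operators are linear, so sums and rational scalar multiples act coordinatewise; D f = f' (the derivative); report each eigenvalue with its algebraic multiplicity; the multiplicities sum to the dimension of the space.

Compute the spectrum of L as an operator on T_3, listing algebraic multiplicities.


λ = -24 (multiplicity 2), λ = -3/2 (multiplicity 3), λ = 0 (multiplicity 2)

image of 1: -3/2
image of cos x: 0
image of sin x: 0
image of cos 2x: -(3/2)cos 2x
image of sin 2x: -(3/2)sin 2x
image of cos 3x: -24cos 3x
image of sin 3x: -24sin 3x
the matrix is diagonal; its diagonal is (-3/2, 0, 0, -3/2, -3/2, -24, -24)
for a triangular matrix the eigenvalues are the diagonal entries, with algebraic multiplicity their repetition count


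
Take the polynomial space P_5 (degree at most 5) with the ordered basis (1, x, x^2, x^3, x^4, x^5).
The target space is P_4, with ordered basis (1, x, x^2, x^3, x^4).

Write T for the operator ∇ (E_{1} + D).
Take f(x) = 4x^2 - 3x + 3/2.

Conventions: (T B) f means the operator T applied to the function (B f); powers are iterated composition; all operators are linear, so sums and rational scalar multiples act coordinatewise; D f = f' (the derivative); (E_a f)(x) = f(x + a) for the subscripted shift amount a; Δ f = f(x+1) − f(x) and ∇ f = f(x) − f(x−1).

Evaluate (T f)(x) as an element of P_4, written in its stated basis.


the result is g(x) = 8x + 9

E_{1} f = 4x^2 + 5x + 5/2
D f = 8x - 3
(E_{1} + D) f = 4x^2 + 13x - 1/2
∇ (E_{1} + D) f = 8x + 9


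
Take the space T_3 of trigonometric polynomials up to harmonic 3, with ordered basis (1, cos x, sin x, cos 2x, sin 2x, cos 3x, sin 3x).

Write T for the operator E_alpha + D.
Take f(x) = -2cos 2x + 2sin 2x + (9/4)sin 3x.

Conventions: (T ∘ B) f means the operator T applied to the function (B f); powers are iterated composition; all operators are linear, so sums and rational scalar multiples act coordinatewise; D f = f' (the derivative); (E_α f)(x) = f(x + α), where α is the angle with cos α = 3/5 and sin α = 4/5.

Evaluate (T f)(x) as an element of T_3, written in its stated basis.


E_alpha f = (62/25)cos 2x + (34/25)sin 2x + (99/125)cos 3x - (1053/500)sin 3x
D f = 4cos 2x + 4sin 2x + (27/4)cos 3x
(E_alpha + D) f = (162/25)cos 2x + (134/25)sin 2x + (3771/500)cos 3x - (1053/500)sin 3x

the image equals g(x) = (162/25)cos 2x + (134/25)sin 2x + (3771/500)cos 3x - (1053/500)sin 3x


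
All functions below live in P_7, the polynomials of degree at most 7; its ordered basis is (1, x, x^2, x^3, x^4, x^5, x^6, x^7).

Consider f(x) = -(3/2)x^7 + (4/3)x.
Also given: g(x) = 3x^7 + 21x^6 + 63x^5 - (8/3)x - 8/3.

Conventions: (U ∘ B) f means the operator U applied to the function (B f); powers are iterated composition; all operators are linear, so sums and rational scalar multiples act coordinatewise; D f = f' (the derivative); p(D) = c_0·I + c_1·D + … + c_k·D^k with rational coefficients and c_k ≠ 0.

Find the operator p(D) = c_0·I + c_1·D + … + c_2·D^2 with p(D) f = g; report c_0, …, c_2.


c_0 = -2, c_1 = -2, c_2 = -1

D^0 f = -(3/2)x^7 + (4/3)x
D^1 f = -(21/2)x^6 + 4/3
D^2 f = -63x^5
matching coefficients of g against c_0 f + c_1 Df + … from the top degree down determines the c_i
solution: c_0 = -2, c_1 = -2, c_2 = -1


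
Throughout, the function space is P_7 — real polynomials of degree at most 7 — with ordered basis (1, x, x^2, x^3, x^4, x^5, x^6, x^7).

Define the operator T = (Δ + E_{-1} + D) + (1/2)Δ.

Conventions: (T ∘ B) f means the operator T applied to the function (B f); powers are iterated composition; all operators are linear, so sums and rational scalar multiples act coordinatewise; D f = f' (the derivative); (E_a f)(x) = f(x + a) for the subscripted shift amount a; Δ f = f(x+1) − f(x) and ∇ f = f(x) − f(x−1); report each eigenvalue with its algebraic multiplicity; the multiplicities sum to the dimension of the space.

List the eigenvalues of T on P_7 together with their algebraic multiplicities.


image of 1: 1
image of x: x + 3/2
image of x^2: x^2 + 3x + 5/2
image of x^3: x^3 + (9/2)x^2 + (15/2)x + 1/2
image of x^4: x^4 + 6x^3 + 15x^2 + 2x + 5/2
image of x^5: x^5 + (15/2)x^4 + 25x^3 + 5x^2 + (25/2)x + 1/2
image of x^6: x^6 + 9x^5 + (75/2)x^4 + 10x^3 + (75/2)x^2 + 3x + 5/2
image of x^7: x^7 + (21/2)x^6 + (105/2)x^5 + (35/2)x^4 + (175/2)x^3 + (21/2)x^2 + (35/2)x + 1/2
the matrix is upper triangular; its diagonal is (1, 1, 1, 1, 1, 1, 1, 1)
for a triangular matrix the eigenvalues are the diagonal entries, with algebraic multiplicity their repetition count

λ = 1 (multiplicity 8)


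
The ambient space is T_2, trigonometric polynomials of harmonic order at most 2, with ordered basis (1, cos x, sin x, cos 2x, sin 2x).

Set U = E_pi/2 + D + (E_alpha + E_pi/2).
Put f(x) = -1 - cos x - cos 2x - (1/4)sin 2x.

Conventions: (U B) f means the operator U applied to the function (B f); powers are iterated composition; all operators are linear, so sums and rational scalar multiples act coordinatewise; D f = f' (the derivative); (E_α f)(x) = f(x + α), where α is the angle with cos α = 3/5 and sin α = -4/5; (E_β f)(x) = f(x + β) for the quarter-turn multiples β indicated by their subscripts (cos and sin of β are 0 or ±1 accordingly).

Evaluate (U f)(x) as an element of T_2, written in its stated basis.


the image equals g(x) = -3 - (3/5)cos x + (11/5)sin x + (101/50)cos 2x + (161/100)sin 2x

E_pi/2 f = -1 + sin x + cos 2x + (1/4)sin 2x
D f = sin x - (1/2)cos 2x + 2sin 2x
E_alpha f = -1 - (3/5)cos x - (4/5)sin x + (13/25)cos 2x - (89/100)sin 2x
E_pi/2 f = -1 + sin x + cos 2x + (1/4)sin 2x
(E_alpha + E_pi/2) f = -2 - (3/5)cos x + (1/5)sin x + (38/25)cos 2x - (16/25)sin 2x
(E_pi/2 + D + (E_alpha + E_pi/2)) f = -3 - (3/5)cos x + (11/5)sin x + (101/50)cos 2x + (161/100)sin 2x


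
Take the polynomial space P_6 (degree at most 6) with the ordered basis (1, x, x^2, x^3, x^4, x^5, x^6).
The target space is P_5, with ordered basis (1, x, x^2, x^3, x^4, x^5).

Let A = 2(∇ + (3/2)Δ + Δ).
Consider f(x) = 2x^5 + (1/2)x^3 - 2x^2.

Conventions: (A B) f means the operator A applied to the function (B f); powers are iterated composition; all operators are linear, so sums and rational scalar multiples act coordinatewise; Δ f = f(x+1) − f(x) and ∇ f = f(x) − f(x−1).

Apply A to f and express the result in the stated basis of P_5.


∇ f = 10x^4 - 20x^3 + (43/2)x^2 - (31/2)x + 9/2
Δ f = 10x^4 + 20x^3 + (43/2)x^2 + (15/2)x + 1/2
((3/2)Δ) f = 15x^4 + 30x^3 + (129/4)x^2 + (45/4)x + 3/4
Δ f = 10x^4 + 20x^3 + (43/2)x^2 + (15/2)x + 1/2
(∇ + (3/2)Δ + Δ) f = 35x^4 + 30x^3 + (301/4)x^2 + (13/4)x + 23/4
(2(∇ + (3/2)Δ + Δ)) f = 70x^4 + 60x^3 + (301/2)x^2 + (13/2)x + 23/2

g(x) = 70x^4 + 60x^3 + (301/2)x^2 + (13/2)x + 23/2


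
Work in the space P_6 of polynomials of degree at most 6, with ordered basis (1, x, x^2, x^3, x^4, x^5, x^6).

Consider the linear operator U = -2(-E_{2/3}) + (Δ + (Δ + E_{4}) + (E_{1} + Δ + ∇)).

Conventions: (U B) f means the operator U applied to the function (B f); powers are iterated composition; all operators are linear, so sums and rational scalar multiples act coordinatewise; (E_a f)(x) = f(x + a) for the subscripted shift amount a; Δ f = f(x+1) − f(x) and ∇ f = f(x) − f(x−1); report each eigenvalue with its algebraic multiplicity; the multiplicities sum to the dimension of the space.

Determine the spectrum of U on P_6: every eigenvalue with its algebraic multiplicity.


image of 1: 4
image of x: 4x + 31/3
image of x^2: 4x^2 + (62/3)x + 179/9
image of x^3: 4x^3 + 31x^2 + (179/3)x + 1879/27
image of x^4: 4x^4 + (124/3)x^3 + (358/3)x^2 + (7516/27)x + 21011/81
image of x^5: 4x^5 + (155/3)x^4 + (1790/9)x^3 + (18790/27)x^2 + (105055/81)x + 250111/243
image of x^6: 4x^6 + 62x^5 + (895/3)x^4 + (37580/27)x^3 + (105055/27)x^2 + (500222/81)x + 2988299/729
the matrix is upper triangular; its diagonal is (4, 4, 4, 4, 4, 4, 4)
for a triangular matrix the eigenvalues are the diagonal entries, with algebraic multiplicity their repetition count

λ = 4 (multiplicity 7)


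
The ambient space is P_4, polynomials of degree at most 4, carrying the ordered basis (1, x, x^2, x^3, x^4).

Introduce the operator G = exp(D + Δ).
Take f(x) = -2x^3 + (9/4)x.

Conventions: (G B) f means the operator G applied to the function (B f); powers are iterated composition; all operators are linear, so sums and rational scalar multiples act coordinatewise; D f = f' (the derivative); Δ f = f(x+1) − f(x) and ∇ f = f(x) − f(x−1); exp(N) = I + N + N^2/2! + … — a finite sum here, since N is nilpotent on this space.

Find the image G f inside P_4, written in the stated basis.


order-1 term: -12x^2 - 6x + 5/2
order-2 term: -24x - 12
order-3 term: -16
the series for exp(D + Δ) f terminates at order 3
exp(D + Δ) f = -2x^3 - 12x^2 - (111/4)x - 51/2

the image equals g(x) = -2x^3 - 12x^2 - (111/4)x - 51/2


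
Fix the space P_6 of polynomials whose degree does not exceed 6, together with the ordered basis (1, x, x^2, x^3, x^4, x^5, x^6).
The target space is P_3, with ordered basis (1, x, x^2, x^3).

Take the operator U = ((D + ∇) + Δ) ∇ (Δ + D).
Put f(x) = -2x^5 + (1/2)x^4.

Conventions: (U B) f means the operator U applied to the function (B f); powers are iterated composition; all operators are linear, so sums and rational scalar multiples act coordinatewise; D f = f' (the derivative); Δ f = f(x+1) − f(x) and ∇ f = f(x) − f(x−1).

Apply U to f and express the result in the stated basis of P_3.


g(x) = -720x^2 + 432x - 358

Δ f = -10x^4 - 18x^3 - 17x^2 - 8x - 3/2
D f = -10x^4 + 2x^3
(Δ + D) f = -20x^4 - 16x^3 - 17x^2 - 8x - 3/2
∇ (Δ + D) f = -80x^3 + 72x^2 - 66x + 13
D ∇ (Δ + D) f = -240x^2 + 144x - 66
∇ ∇ (Δ + D) f = -240x^2 + 384x - 218
(D + ∇) ∇ (Δ + D) f = -480x^2 + 528x - 284
Δ ∇ (Δ + D) f = -240x^2 - 96x - 74
((D + ∇) + Δ) ∇ (Δ + D) f = -720x^2 + 432x - 358


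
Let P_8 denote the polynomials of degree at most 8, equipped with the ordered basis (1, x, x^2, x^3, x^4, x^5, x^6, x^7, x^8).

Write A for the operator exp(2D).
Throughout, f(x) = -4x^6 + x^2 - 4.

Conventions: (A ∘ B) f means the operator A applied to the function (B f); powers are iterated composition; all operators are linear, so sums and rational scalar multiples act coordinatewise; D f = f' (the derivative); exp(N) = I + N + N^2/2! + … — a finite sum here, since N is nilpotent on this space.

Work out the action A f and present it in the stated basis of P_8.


g(x) = -4x^6 - 48x^5 - 240x^4 - 640x^3 - 959x^2 - 764x - 256

order-1 term: -48x^5 + 4x
order-2 term: -240x^4 + 4
order-3 term: -640x^3
order-4 term: -960x^2
order-5 term: -768x
order-6 term: -256
the series for exp(2D) f terminates at order 6
exp(2D) f = -4x^6 - 48x^5 - 240x^4 - 640x^3 - 959x^2 - 764x - 256


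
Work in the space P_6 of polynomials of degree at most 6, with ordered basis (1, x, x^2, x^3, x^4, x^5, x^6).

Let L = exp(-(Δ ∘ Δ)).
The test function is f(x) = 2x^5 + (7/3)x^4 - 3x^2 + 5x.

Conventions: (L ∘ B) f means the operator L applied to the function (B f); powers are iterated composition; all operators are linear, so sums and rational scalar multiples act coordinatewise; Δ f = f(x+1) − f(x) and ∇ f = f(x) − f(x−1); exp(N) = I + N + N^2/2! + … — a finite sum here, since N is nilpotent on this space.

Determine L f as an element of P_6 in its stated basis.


order-1 term: -40x^3 - 148x^2 - 196x - 260/3
order-2 term: 120x + 268
the series for exp(-(Δ ∘ Δ)) f terminates at order 2
exp(-(Δ ∘ Δ)) f = 2x^5 + (7/3)x^4 - 40x^3 - 151x^2 - 71x + 544/3

the image equals g(x) = 2x^5 + (7/3)x^4 - 40x^3 - 151x^2 - 71x + 544/3


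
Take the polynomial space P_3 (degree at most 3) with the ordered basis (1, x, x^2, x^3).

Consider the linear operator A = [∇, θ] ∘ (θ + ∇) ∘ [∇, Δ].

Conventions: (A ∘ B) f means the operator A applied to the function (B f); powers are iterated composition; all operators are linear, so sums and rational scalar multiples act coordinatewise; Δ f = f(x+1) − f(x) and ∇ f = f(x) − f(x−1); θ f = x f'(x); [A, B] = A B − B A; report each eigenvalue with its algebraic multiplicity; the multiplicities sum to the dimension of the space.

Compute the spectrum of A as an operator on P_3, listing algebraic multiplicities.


λ = 0 (multiplicity 4)

image of 1: 0
image of x: 0
image of x^2: 0
image of x^3: 0
the matrix is upper triangular; its diagonal is (0, 0, 0, 0)
for a triangular matrix the eigenvalues are the diagonal entries, with algebraic multiplicity their repetition count


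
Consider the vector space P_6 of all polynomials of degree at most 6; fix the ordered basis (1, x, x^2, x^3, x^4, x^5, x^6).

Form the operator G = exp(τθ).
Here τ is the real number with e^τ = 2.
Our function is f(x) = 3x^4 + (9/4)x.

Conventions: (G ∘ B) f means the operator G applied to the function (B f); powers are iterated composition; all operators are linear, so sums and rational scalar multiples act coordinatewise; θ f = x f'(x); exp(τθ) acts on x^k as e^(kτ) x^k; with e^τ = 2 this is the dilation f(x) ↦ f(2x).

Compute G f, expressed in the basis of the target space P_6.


exp(τθ) x^k = e^(kτ) x^k; with e^τ = 2 this sends x^k to 2^k x^k
x ↦ 2 x
x^4 ↦ 16 x^4
applying this coordinatewise to f: exp(τθ) f = 48x^4 + (9/2)x

g(x) = 48x^4 + (9/2)x
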